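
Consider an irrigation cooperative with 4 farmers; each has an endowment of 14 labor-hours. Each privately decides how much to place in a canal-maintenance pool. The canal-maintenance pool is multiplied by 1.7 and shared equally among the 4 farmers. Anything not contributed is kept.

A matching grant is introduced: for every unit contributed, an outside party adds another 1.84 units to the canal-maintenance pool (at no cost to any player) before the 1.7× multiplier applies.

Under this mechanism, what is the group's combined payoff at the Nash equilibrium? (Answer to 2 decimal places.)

270.37 labor-hours

Under the mechanism each unit contributed yields 1.7 × 2.84 / 4 = 1.2070 back to its contributor per unit of net cost, which exceeds 1, making full contribution the dominant choice for everyone.
At the Nash equilibrium everyone contributes 14. Group total payoff = 1.7 × 2.84 × 56 = 270.37.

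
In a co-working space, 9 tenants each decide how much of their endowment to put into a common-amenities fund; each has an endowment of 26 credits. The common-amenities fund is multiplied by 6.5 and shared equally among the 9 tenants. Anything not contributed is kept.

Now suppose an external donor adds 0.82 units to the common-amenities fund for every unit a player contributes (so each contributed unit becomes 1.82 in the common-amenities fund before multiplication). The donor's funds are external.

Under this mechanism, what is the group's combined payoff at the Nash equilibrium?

With the mechanism, a contributed unit returns 6.5 × 1.82 / 9 = 1.3144 per unit of net cost to the contributor — now above 1 — so contributing fully is weakly dominant for every player.
So the Nash equilibrium is full contribution by all 9; the group earns 6.5 × 1.82 × 234 = 2768.22.

2768.22 credits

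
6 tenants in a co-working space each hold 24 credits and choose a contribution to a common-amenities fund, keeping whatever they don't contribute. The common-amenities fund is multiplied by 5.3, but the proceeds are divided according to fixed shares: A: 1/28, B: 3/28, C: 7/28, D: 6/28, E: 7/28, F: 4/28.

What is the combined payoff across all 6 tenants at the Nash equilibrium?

453.60 credits

Each unit j contributes comes back to j as 5.3 × (j's share), so j prefers to contribute only if that share exceeds 1/5.3 = 0.1887; otherwise keeping the unit dominates.
C, D and E clear that bar, contributing 24 each; the remaining 3 contribute 0. Total contributed: 72.
The common-amenities fund pays out 5.3 × 72 = 381.60 in total (split across the unequal shares, but the aggregate is all that matters for the group sum).
The 3 free-riders keep 24 each, adding 72. Group total = 72 + 381.60 = 453.60.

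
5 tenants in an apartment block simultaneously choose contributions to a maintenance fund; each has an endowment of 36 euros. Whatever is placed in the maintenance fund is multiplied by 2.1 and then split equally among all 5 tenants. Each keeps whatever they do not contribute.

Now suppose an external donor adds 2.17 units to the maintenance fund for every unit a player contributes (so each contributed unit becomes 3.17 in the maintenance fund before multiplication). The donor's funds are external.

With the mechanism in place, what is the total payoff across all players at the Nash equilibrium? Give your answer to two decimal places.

1198.26 euros

The effective private return per unit is now 2.1 × 3.17 / 5 = 1.3314 > 1, so every player's dominant strategy flips to full contribution.
So the Nash equilibrium is full contribution by all 5; the group earns 2.1 × 3.17 × 180 = 1198.26.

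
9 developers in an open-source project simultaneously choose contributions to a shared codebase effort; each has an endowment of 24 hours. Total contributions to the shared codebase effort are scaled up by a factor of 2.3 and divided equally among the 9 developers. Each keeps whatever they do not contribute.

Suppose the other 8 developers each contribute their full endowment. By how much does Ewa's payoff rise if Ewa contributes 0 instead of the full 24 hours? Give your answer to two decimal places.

17.87 hours

Switching from a contribution of 24 to 0 lets Ewa keep an extra 24 hours, but lowers the shared codebase effort by 24, which costs Ewa their own share of that drop: 2.3/9 × 24 = 6.13.
Net gain = 24 − 6.13 = 17.87. The private return per contributed unit (0.2556) is below 1, so free-riding is indeed the best response regardless of what the others do.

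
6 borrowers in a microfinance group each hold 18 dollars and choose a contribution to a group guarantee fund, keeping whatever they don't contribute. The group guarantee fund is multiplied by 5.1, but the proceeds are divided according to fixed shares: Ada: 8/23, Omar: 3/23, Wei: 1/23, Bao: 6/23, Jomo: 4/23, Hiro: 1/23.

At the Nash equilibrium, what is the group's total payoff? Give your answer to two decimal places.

Player j's private return per contributed unit is 5.1 × (j's share). Contributing is weakly dominant for j when that share is at least 1/5.1 = 0.1961, and contributing 0 is dominant otherwise.
Ada and Bao are above the threshold, contributing 18 each; the remaining 4 contribute 0. Total contributed: 36.
The group guarantee fund pays out 5.1 × 36 = 183.60 in total (split across the unequal shares, but the aggregate is all that matters for the group sum).
The 4 free-riders keep 18 each, adding 72. Group total = 72 + 183.60 = 255.60.

255.60 dollars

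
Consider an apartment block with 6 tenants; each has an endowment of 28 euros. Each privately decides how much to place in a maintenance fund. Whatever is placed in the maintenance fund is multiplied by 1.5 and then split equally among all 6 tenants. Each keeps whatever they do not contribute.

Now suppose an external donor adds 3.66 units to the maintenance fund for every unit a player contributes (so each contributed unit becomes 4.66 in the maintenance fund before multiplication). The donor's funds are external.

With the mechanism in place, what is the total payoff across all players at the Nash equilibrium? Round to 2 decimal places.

1174.32 euros

Under the mechanism each unit contributed yields 1.5 × 4.66 / 6 = 1.1650 back to its contributor per unit of net cost, which exceeds 1, making full contribution the dominant choice for everyone.
So the Nash equilibrium is full contribution by all 6; the group earns 1.5 × 4.66 × 168 = 1174.32.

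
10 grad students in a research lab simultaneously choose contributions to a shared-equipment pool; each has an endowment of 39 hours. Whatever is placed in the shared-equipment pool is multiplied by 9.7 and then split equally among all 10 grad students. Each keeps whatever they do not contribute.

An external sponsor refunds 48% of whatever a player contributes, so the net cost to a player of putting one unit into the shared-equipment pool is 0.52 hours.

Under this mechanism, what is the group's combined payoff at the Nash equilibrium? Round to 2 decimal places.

3970.20 hours

Under the mechanism each unit contributed yields (9.7/10) / 0.52 = 1.8654 back to its contributor per unit of net cost, which exceeds 1, making full contribution the dominant choice for everyone.
At the Nash equilibrium everyone contributes 39. Group total payoff = 10 × (39 × 0.48 + 9.7 × 39) = 3970.20.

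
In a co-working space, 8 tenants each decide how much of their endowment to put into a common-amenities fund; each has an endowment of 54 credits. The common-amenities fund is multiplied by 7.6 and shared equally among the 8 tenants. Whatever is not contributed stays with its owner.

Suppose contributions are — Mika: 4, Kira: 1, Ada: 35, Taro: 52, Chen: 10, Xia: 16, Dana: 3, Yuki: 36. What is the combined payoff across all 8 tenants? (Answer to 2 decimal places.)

Total contributed: 4 + 1 + 35 + 52 + 10 + 16 + 3 + 36 = 157; total kept: 8 × 54 − 157 = 275.
The common-amenities fund pays out 7.6 × 157 = 1193.20 in aggregate.
Group total = 275 + 1193.20 = 1468.20.

1468.20 credits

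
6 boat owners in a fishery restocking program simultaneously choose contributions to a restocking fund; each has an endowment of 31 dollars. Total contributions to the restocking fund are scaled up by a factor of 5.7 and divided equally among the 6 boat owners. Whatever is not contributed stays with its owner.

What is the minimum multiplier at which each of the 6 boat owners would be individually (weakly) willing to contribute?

6

A contributed unit returns (multiplier)/6 to its contributor.
This reaches 1 exactly when the multiplier is 6.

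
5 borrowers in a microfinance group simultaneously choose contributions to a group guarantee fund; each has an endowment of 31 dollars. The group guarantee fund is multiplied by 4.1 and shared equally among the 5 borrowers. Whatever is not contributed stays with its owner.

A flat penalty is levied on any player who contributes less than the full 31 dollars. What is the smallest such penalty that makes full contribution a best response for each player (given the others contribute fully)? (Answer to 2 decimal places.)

5.58 dollars

Given the others contribute fully, the best deviation is to contribute 0 (any partial contribution still incurs the fine and gives up units whose private return 0.8200 is below 1).
Deviating from 31 to 0 saves 31 dollars but forfeits the deviator's share of the drop in the group guarantee fund: 4.1/5 × 31 = 25.42.
So the deviation gain is 31 − 25.42 = 5.58, and the fine must be at least 5.58 dollars to wipe it out.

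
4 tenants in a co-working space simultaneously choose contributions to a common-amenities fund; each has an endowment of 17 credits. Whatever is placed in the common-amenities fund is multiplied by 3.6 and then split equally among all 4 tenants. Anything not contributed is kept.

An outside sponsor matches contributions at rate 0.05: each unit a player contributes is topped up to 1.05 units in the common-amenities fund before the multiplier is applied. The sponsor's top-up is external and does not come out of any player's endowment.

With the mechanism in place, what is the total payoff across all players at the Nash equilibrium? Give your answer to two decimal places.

With the mechanism, a contributed unit returns 3.6 × 1.05 / 4 = 0.9450 per unit of net cost — still below 1 — so contributing 0 remains dominant for every player.
Everyone keeps their endowment and the group total is 4 × 17 = 68.

68.00 credits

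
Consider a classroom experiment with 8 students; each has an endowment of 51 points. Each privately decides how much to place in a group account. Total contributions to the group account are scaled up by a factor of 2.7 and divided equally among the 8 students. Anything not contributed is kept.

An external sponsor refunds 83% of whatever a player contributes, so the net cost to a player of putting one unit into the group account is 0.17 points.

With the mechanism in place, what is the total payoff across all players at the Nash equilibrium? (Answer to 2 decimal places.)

1440.24 points

Under the mechanism each unit contributed yields (2.7/8) / 0.17 = 1.9853 back to its contributor per unit of net cost, which exceeds 1, making full contribution the dominant choice for everyone.
So the Nash equilibrium is full contribution by all 8; the group earns 8 × (51 × 0.83 + 2.7 × 51) = 1440.24.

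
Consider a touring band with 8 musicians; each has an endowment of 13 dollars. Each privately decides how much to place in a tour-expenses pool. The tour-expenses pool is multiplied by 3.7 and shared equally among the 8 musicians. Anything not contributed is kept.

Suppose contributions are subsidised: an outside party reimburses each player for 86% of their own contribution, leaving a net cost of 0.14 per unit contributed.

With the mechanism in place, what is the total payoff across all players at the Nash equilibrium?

474.24 dollars

With the mechanism, a contributed unit returns (3.7/8) / 0.14 = 3.3036 per unit of net cost to the contributor — now above 1 — so contributing fully is weakly dominant for every player.
At the Nash equilibrium everyone contributes 13. Group total payoff = 8 × (13 × 0.86 + 3.7 × 13) = 474.24.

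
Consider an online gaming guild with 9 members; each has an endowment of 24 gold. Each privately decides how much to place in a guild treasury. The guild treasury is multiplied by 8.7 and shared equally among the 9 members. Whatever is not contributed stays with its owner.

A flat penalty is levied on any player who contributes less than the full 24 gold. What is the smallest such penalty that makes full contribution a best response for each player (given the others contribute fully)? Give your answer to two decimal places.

Given the others contribute fully, the best deviation is to contribute 0 (any partial contribution still incurs the fine and gives up units whose private return 0.9667 is below 1).
Deviating from 24 to 0 saves 24 gold but forfeits the deviator's share of the drop in the guild treasury: 8.7/9 × 24 = 23.20.
So the deviation gain is 24 − 23.20 = 0.80, and the fine must be at least 0.80 gold to wipe it out.

0.80 gold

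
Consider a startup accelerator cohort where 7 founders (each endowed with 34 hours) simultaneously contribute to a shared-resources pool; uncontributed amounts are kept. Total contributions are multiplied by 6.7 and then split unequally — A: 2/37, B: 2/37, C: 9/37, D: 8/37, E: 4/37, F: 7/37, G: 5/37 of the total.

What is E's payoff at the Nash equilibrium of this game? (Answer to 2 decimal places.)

107.88 hours

A player with share s gets back 6.7·s per unit contributed, so full contribution is dominant for anyone with s > 1/6.7 = 0.1493 and zero contribution is dominant for anyone below.
The shares above 0.1493 belong to C, D and F, contributing 34 each; the remaining 4 contribute 0. Total contributed: 102.
E keeps 34 and receives 6.7 × 102 × 4/37 = 73.88 from the shared-resources pool, for a payoff of 107.88.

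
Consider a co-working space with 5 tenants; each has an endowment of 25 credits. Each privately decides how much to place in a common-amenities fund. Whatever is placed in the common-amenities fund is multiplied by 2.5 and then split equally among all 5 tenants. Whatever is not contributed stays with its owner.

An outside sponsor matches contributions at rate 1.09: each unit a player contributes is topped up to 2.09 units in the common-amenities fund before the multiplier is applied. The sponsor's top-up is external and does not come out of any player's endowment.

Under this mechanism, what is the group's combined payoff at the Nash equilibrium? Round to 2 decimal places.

The effective private return per unit is now 2.5 × 2.09 / 5 = 1.0450 > 1, so every player's dominant strategy flips to full contribution.
So the Nash equilibrium is full contribution by all 5; the group earns 2.5 × 2.09 × 125 = 653.13.

653.13 credits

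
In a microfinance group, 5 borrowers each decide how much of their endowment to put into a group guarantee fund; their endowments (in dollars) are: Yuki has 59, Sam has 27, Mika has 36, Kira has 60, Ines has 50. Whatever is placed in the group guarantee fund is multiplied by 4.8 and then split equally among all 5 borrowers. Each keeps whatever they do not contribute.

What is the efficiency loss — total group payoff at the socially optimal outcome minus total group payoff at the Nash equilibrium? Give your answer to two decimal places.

881.60 dollars

The private return per contributed unit is 4.8/5 = 0.9600 < 1 for every player regardless of endowment, so the Nash equilibrium is zero contribution and the group total is Σ E_j = 59 + 27 + 36 + 60 + 50 = 232.
Each contributed unit returns 4.800 to the group, so the social optimum is full contribution by everyone: group total = 4.800 × 232 = 1113.60.
Efficiency loss = (4.800 − 1) × 232 = 881.60.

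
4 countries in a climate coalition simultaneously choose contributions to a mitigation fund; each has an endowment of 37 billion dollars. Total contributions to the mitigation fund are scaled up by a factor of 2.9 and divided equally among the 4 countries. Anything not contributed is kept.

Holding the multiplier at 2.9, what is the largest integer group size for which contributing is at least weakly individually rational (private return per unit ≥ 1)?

Private return per unit is 2.9/(group size), which is ≥ 1 whenever the group size is ≤ 2.9.
The largest such integer is 2.

2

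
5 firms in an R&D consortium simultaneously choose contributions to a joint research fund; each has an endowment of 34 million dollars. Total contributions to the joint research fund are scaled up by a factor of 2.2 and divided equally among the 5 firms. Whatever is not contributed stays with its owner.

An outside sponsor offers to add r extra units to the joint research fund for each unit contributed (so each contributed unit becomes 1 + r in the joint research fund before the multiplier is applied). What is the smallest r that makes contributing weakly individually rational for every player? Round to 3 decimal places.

1.273

With matching at rate r, one contributed unit becomes (1 + r) in the joint research fund and returns 2.2 × (1 + r) / 5 to the contributor.
Setting this equal to 1: 1 + r = 5/2.2 = 2.2727.
So the minimum matching rate is r = 2.2727 − 1 = 1.273.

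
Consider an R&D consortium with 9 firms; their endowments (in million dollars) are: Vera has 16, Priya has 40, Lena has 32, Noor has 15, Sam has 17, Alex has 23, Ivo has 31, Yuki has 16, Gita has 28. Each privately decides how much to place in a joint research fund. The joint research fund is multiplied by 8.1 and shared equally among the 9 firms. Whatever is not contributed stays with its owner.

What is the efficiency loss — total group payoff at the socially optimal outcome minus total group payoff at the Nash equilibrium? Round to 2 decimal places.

The private return per contributed unit is 8.1/9 = 0.9000 < 1 for every player regardless of endowment, so the Nash equilibrium is zero contribution and the group total is Σ E_j = 16 + 40 + 32 + 15 + 17 + 23 + 31 + 16 + 28 = 218.
Each contributed unit returns 8.100 to the group, so the social optimum is full contribution by everyone: group total = 8.100 × 218 = 1765.80.
Efficiency loss = (8.100 − 1) × 218 = 1547.80.

1547.80 million dollars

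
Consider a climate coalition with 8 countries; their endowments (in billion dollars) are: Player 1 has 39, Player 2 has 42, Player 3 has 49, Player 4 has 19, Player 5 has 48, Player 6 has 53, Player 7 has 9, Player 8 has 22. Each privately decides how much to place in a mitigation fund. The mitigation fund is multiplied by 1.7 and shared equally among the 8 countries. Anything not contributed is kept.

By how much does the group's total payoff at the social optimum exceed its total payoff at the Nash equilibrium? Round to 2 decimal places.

196.70 billion dollars

The private return per contributed unit is 1.7/8 = 0.2125 < 1 for every player regardless of endowment, so the Nash equilibrium is zero contribution and the group total is Σ E_j = 39 + 42 + 49 + 19 + 48 + 53 + 9 + 22 = 281.
Each contributed unit returns 1.700 to the group, so the social optimum is full contribution by everyone: group total = 1.700 × 281 = 477.70.
Efficiency loss = (1.700 − 1) × 281 = 196.70.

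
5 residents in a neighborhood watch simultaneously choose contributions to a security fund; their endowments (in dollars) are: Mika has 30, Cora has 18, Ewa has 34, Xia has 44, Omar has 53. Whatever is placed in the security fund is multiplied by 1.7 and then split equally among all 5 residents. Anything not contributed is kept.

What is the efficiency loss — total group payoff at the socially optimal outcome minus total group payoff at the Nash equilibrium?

The private return per contributed unit is 1.7/5 = 0.3400 < 1 for every player regardless of endowment, so the Nash equilibrium is zero contribution and the group total is Σ E_j = 30 + 18 + 34 + 44 + 53 = 179.
Each contributed unit returns 1.700 to the group, so the social optimum is full contribution by everyone: group total = 1.700 × 179 = 304.30.
Efficiency loss = (1.700 − 1) × 179 = 125.30.

125.30 dollars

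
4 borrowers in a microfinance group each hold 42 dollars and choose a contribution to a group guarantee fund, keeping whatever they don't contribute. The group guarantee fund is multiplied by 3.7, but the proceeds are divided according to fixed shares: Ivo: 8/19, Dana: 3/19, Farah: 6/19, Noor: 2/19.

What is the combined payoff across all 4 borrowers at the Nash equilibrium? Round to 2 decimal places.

For player j, contributing a unit is worthwhile iff 3.7 × (j's share) ≥ 1, i.e. iff j's share is at least 0.2703.
Ivo and Farah clear that bar, contributing 42 each; the remaining 2 contribute 0. Total contributed: 84.
The group guarantee fund pays out 3.7 × 84 = 310.80 in total (split across the unequal shares, but the aggregate is all that matters for the group sum).
The 2 free-riders keep 42 each, adding 84. Group total = 84 + 310.80 = 394.80.

394.80 dollars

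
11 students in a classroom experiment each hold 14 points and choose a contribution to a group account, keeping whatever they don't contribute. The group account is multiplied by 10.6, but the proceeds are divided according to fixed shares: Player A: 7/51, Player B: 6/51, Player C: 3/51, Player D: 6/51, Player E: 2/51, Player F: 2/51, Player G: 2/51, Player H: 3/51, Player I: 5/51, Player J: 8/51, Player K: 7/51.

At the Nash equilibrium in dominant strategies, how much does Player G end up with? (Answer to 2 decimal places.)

48.92 points

Player j's private return per contributed unit is 10.6 × (j's share). Contributing is weakly dominant for j when that share is at least 1/10.6 = 0.0943, and contributing 0 is dominant otherwise.
The shares above 0.0943 belong to Player A, Player B, Player D, Player I, Player J and Player K, contributing 14 each; the remaining 5 contribute 0. Total contributed: 84.
Player G keeps 14 and receives 10.6 × 84 × 2/51 = 34.92 from the group account, for a payoff of 48.92.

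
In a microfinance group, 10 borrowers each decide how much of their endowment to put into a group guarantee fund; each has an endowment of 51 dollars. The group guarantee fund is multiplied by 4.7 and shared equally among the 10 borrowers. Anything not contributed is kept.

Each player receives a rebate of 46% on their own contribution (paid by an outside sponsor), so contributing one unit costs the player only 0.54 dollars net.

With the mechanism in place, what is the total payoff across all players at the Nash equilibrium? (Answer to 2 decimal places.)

Even with the mechanism, each unit contributed returns only (4.7/10) / 0.54 = 0.8704 per unit of net cost, so contributing nothing is still dominant.
At the Nash equilibrium no one contributes; group total payoff = 10 × 51 = 510.

510.00 dollars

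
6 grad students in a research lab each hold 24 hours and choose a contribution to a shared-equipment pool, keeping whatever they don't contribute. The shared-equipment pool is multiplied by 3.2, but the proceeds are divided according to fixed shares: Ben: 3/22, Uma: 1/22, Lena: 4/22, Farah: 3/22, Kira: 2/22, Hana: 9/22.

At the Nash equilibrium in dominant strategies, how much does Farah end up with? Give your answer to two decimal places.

34.47 hours

Player j's private return per contributed unit is 3.2 × (j's share). Contributing is weakly dominant for j when that share is at least 1/3.2 = 0.3125, and contributing 0 is dominant otherwise.
The only share above 0.3125 is Hana's 9/22, contributing 24; the remaining 5 contribute 0. Total contributed: 24.
Farah keeps 24 and receives 3.2 × 24 × 3/22 = 10.47 from the shared-equipment pool, for a payoff of 34.47.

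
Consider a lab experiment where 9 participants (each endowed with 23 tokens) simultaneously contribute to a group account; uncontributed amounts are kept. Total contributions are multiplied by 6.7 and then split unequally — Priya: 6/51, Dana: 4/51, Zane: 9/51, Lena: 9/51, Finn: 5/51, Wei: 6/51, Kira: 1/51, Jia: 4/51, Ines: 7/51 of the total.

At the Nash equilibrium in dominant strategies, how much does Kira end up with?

29.04 tokens

A player with share s gets back 6.7·s per unit contributed, so full contribution is dominant for anyone with s > 1/6.7 = 0.1493 and zero contribution is dominant for anyone below.
Zane and Lena clear that bar, contributing 23 each; the remaining 7 contribute 0. Total contributed: 46.
Kira keeps 23 and receives 6.7 × 46 × 1/51 = 6.04 from the group account, for a payoff of 29.04.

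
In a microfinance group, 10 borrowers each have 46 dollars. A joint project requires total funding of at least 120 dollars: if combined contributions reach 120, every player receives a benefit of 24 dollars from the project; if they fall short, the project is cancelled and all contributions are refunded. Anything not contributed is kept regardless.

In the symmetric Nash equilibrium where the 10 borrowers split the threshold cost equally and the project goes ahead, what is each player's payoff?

58 dollars

Equal share of the threshold: 120/10 = 12.
At this profile no one gains by cutting their contribution: any cut drops the total below 120, the project is cancelled, contributions are refunded, and the deviator ends with 46, which is less than 46 − 12 + 24 = 58. Contributing more than 12 just wastes the excess. So contributing exactly 12 is a best response.
Each player's payoff: 46 − 12 + 24 = 58.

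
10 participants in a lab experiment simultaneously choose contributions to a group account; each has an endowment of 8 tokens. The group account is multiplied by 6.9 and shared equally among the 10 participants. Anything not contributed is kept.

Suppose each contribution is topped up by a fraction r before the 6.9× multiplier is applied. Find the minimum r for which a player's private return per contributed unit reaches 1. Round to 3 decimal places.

0.449

With matching at rate r, one contributed unit becomes (1 + r) in the group account and returns 6.9 × (1 + r) / 10 to the contributor.
Setting this equal to 1: 1 + r = 10/6.9 = 1.4493.
So the minimum matching rate is r = 1.4493 − 1 = 0.449.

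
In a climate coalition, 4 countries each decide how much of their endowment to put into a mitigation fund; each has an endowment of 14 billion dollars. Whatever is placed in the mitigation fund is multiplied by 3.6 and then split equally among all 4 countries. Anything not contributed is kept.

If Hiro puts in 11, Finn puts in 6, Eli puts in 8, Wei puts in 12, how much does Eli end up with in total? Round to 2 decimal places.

39.30 billion dollars

Total contributed: 11 + 6 + 8 + 12 = 37.
Each receives 3.6 × 37 / 4 = 33.30 from the mitigation fund.
Eli keeps 14 − 8 = 6, so Eli's payoff is 6 + 33.30 = 39.30.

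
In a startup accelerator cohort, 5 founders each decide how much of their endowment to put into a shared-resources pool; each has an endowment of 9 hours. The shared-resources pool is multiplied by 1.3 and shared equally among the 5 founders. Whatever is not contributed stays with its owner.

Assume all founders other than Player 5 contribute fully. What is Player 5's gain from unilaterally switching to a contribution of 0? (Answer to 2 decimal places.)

Switching from a contribution of 9 to 0 lets Player 5 keep an extra 9 hours, but lowers the shared-resources pool by 9, which costs Player 5 their own share of that drop: 1.3/5 × 9 = 2.34.
Net gain = 9 − 2.34 = 6.66. The private return per contributed unit (0.2600) is below 1, so free-riding is indeed the best response regardless of what the others do.

6.66 hours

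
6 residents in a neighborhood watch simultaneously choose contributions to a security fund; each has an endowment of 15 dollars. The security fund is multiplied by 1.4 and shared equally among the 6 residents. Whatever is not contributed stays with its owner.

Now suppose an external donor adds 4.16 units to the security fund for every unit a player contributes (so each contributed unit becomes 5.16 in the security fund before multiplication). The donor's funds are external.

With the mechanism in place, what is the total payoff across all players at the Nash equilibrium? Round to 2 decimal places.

650.16 dollars

With the mechanism, a contributed unit returns 1.4 × 5.16 / 6 = 1.2040 per unit of net cost to the contributor — now above 1 — so contributing fully is weakly dominant for every player.
So the Nash equilibrium is full contribution by all 6; the group earns 1.4 × 5.16 × 90 = 650.16.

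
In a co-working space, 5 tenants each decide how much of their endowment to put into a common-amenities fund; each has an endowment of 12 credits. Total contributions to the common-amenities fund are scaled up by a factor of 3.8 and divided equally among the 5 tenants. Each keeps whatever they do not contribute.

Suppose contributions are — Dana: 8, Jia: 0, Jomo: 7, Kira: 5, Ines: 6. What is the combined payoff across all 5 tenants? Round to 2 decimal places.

Total contributed: 8 + 0 + 7 + 5 + 6 = 26; total kept: 5 × 12 − 26 = 34.
The common-amenities fund pays out 3.8 × 26 = 98.80 in aggregate.
Group total = 34 + 98.80 = 132.80.

132.80 credits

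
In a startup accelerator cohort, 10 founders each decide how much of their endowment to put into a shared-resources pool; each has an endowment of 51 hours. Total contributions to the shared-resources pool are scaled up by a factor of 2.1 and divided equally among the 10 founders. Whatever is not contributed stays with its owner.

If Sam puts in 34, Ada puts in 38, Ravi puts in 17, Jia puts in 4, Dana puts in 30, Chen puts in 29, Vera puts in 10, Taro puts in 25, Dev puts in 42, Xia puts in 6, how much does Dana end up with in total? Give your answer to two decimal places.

Total contributed: 34 + 38 + 17 + 4 + 30 + 29 + 10 + 25 + 42 + 6 = 235.
Each receives 2.1 × 235 / 10 = 49.35 from the shared-resources pool.
Dana keeps 51 − 30 = 21, so Dana's payoff is 21 + 49.35 = 70.35.

70.35 hours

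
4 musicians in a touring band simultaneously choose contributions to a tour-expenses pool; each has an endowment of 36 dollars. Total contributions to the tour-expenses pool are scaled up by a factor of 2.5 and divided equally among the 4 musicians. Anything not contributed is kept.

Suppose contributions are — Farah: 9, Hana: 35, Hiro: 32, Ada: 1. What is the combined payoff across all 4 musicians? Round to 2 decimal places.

Total contributed: 9 + 35 + 32 + 1 = 77; total kept: 4 × 36 − 77 = 67.
The tour-expenses pool pays out 2.5 × 77 = 192.50 in aggregate.
Group total = 67 + 192.50 = 259.50.

259.50 dollars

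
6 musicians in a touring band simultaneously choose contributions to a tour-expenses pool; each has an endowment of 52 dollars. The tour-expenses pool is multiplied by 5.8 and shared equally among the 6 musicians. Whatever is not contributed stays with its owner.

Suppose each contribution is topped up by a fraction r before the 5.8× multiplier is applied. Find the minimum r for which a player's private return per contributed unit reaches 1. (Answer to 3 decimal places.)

0.034

With matching at rate r, one contributed unit becomes (1 + r) in the tour-expenses pool and returns 5.8 × (1 + r) / 6 to the contributor.
Setting this equal to 1: 1 + r = 6/5.8 = 1.0345.
So the minimum matching rate is r = 1.0345 − 1 = 0.034.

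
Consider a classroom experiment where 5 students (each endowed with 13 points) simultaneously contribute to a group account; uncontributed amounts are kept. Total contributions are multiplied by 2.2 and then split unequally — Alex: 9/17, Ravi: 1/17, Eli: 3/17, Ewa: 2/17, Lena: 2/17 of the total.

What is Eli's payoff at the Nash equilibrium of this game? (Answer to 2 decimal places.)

A player with share s gets back 2.2·s per unit contributed, so full contribution is dominant for anyone with s > 1/2.2 = 0.4545 and zero contribution is dominant for anyone below.
Alex alone (share 9/17) is above the threshold, contributing 13; the remaining 4 contribute 0. Total contributed: 13.
Eli keeps 13 and receives 2.2 × 13 × 3/17 = 5.05 from the group account, for a payoff of 18.05.

18.05 points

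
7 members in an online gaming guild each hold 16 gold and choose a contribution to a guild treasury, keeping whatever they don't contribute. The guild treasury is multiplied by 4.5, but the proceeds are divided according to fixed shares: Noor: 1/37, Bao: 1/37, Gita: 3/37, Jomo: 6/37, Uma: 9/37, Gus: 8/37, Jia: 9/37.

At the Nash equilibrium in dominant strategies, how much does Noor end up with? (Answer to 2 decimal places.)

19.89 gold

Each unit j contributes comes back to j as 4.5 × (j's share), so j prefers to contribute only if that share exceeds 1/4.5 = 0.2222; otherwise keeping the unit dominates.
Uma and Jia clear that bar, contributing 16 each; the remaining 5 contribute 0. Total contributed: 32.
Noor keeps 16 and receives 4.5 × 32 × 1/37 = 3.89 from the guild treasury, for a payoff of 19.89.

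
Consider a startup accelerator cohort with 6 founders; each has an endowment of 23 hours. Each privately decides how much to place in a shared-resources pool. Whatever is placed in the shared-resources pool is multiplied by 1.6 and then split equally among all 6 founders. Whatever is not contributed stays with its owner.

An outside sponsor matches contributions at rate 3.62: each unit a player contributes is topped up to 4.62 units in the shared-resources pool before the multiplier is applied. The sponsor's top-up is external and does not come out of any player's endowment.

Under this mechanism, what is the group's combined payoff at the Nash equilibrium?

1020.10 hours

With the mechanism, a contributed unit returns 1.6 × 4.62 / 6 = 1.2320 per unit of net cost to the contributor — now above 1 — so contributing fully is weakly dominant for every player.
At the Nash equilibrium everyone contributes 23. Group total payoff = 1.6 × 4.62 × 138 = 1020.10.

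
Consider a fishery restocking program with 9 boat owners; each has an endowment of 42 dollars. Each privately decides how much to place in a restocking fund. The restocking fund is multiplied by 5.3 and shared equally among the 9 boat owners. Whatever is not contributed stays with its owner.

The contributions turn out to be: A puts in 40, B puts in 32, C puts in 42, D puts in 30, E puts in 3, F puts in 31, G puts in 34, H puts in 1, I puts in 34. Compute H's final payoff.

Total contributed: 40 + 32 + 42 + 30 + 3 + 31 + 34 + 1 + 34 = 247.
Each receives 5.3 × 247 / 9 = 145.46 from the restocking fund.
H keeps 42 − 1 = 41, so H's payoff is 41 + 145.46 = 186.46.

186.46 dollars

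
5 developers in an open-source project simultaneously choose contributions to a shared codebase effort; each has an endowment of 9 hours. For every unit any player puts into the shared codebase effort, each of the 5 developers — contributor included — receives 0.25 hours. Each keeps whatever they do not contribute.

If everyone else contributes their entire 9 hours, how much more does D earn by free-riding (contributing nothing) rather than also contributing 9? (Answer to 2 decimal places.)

Switching from a contribution of 9 to 0 lets D keep an extra 9 hours, but lowers the shared codebase effort by 9, which costs D their own share of that drop: 0.25 × 9 = 2.25.
Net gain = 9 − 2.25 = 6.75. The private return per contributed unit (0.25) is below 1, so free-riding is indeed the best response regardless of what the others do.

6.75 hours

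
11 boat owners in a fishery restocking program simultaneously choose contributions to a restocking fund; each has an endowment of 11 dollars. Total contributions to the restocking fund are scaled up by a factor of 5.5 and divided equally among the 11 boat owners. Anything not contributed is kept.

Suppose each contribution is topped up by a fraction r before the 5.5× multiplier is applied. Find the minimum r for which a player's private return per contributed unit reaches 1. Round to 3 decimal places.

1.000

With matching at rate r, one contributed unit becomes (1 + r) in the restocking fund and returns 5.5 × (1 + r) / 11 to the contributor.
Setting this equal to 1: 1 + r = 11/5.5 = 2.0000.
So the minimum matching rate is r = 2.0000 − 1 = 1.000.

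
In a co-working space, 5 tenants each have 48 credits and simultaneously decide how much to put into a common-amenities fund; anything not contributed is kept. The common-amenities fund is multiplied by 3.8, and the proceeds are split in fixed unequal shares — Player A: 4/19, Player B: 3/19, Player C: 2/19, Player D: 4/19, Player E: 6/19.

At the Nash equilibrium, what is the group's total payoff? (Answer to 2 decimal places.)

374.40 credits

Each unit j contributes comes back to j as 3.8 × (j's share), so j prefers to contribute only if that share exceeds 1/3.8 = 0.2632; otherwise keeping the unit dominates.
The only share above 0.2632 is Player E's 6/19, contributing 48; the remaining 4 contribute 0. Total contributed: 48.
The common-amenities fund pays out 3.8 × 48 = 182.40 in total (split across the unequal shares, but the aggregate is all that matters for the group sum).
The 4 free-riders keep 48 each, adding 192. Group total = 192 + 182.40 = 374.40.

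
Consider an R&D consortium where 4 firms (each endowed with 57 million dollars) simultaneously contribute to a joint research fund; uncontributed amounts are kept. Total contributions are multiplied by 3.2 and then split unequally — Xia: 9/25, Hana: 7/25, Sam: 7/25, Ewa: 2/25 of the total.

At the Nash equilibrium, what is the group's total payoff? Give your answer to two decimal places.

For player j, contributing a unit is worthwhile iff 3.2 × (j's share) ≥ 1, i.e. iff j's share is at least 0.3125.
Xia alone (share 9/25) is above the threshold, contributing 57; the remaining 3 contribute 0. Total contributed: 57.
The joint research fund pays out 3.2 × 57 = 182.40 in total (split across the unequal shares, but the aggregate is all that matters for the group sum).
The 3 free-riders keep 57 each, adding 171. Group total = 171 + 182.40 = 353.40.

353.40 million dollars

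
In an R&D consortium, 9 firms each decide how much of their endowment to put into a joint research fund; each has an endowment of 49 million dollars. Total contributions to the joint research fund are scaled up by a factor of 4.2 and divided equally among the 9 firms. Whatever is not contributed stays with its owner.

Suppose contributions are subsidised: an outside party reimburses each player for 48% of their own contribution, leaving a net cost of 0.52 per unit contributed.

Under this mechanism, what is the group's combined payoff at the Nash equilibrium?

The effective private return is (4.2/9) / 0.52 = 0.8974, which is still under 1, so the mechanism doesn't change anyone's dominant strategy: zero contribution.
At the Nash equilibrium no one contributes; group total payoff = 9 × 49 = 441.

441.00 million dollars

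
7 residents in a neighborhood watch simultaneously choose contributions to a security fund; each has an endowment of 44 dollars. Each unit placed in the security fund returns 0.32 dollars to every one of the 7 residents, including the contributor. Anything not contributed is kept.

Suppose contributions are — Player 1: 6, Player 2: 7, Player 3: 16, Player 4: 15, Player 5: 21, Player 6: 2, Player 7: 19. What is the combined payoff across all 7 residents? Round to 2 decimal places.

Total contributed: 6 + 7 + 16 + 15 + 21 + 2 + 19 = 86; total kept: 7 × 44 − 86 = 222.
The security fund pays out 0.32 × 7 × 86 = 192.64 in aggregate.
Group total = 222 + 192.64 = 414.64.

414.64 dollars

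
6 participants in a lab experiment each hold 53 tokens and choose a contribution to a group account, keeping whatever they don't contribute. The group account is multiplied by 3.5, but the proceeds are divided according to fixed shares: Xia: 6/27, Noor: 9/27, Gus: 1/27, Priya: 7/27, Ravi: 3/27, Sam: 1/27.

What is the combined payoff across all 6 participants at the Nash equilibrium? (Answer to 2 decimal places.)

450.50 tokens

Player j's private return per contributed unit is 3.5 × (j's share). Contributing is weakly dominant for j when that share is at least 1/3.5 = 0.2857, and contributing 0 is dominant otherwise.
Noor alone (share 9/27) is above the threshold, contributing 53; the remaining 5 contribute 0. Total contributed: 53.
The group account pays out 3.5 × 53 = 185.50 in total (split across the unequal shares, but the aggregate is all that matters for the group sum).
The 5 free-riders keep 53 each, adding 265. Group total = 265 + 185.50 = 450.50.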